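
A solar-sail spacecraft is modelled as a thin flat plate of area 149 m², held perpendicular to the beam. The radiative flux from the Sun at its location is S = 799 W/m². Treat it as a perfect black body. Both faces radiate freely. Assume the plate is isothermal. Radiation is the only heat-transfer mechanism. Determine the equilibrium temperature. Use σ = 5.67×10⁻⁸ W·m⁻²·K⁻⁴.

T ≈ 290 K

At equilibrium, absorbed power = emitted power.
Absorbing cross-section = A = 149.0 m²; emitting surface = 2A = 298.0 m² (ratio 2).
S·A_cross = εσ·A_surf·T⁴  ⇒  T⁴ = S/(2σ).
T⁴ = 1.00·799/(2·5.67×10⁻⁸) = 7.046×10⁹ K⁴.
T = (7.046×10⁹)^(1/4).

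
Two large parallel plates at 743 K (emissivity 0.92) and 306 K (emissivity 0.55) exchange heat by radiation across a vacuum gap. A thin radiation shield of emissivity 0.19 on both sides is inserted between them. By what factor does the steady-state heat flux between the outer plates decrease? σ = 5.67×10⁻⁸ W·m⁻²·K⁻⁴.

Without shield: q₀ = σΔ(T⁴)/(1/ε₁+1/ε₂−1) with denominator 1.905.
With shield the two gaps are in series; the resistances add: (1/ε₁+1/ε_s−1)+(1/ε_s+1/ε₂−1) = 5.350+6.081 = 11.43.
Heat-flux ratio q₀/q = 11.43/1.905.

factor ≈ 6.00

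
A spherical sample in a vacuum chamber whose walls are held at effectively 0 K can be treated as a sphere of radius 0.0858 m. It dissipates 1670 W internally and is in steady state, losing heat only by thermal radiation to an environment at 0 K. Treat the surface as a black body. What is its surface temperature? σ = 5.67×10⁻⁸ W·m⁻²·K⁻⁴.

T ≈ 751 K

Steady state: internal power = radiated power, P = εσA T⁴.
Radiating area A = 4πr² = 0.09251 m².
T⁴ = P/(εσA) = 1670/(1.0·5.67×10⁻⁸·0.09251) = 3.184×10¹¹ K⁴.
T = (3.184×10¹¹)^(1/4).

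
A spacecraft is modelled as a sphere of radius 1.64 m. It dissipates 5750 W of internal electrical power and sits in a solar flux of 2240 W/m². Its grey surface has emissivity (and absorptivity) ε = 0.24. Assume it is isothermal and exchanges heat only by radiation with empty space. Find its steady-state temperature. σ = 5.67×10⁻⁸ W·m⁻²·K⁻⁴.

T ≈ 387 K

At steady state, absorbed solar power + internal power = radiated power.
Absorbed: α·S·A_cross = 0.24·2240·8.450 = 4543 W (cross-section πr²).
Total input = 4543 + 5750 = 10290 W.
Radiated: εσ·A_surf·T⁴ with A_surf = 4πr² = 33.80 m².
T⁴ = 10290/(0.24·5.67×10⁻⁸·33.80) = 2.238×10¹⁰ K⁴.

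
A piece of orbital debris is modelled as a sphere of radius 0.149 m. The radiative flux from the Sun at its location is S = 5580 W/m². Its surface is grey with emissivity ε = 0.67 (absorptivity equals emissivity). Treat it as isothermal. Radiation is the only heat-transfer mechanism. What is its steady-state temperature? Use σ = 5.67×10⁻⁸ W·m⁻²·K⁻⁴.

At equilibrium, absorbed power = emitted power.
Absorbing cross-section = πr² = 0.06975 m²; emitting surface = 4πr² = 0.2790 m² (ratio 4).
εS·A_cross = εσ·A_surf·T⁴  ⇒  T⁴ = S/(4σ)   (ε cancels).
T⁴ = 5580/(4·5.67×10⁻⁸) = 2.460×10¹⁰ K⁴.
T = (2.460×10¹⁰)^(1/4).

T ≈ 396 K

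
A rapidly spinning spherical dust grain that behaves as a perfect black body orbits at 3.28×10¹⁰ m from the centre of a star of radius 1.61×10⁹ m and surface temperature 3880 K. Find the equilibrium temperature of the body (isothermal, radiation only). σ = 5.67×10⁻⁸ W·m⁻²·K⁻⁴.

The star's surface emits σT_*⁴; at distance d the flux is S = σT_*⁴(R_*/d)².
S = 5.67×10⁻⁸·(3880)⁴·(1.61×10⁹/3.28×10¹⁰)² = 30960 W/m².
For an isothermal sphere T⁴ = (1−a)S/(4σ) = 1.365×10¹¹ K⁴.

T ≈ 608 K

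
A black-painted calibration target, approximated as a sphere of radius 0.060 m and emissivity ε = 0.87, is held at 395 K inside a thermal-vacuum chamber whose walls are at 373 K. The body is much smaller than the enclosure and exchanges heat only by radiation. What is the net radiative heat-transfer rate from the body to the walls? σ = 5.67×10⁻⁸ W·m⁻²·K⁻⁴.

P_net ≈ 11.1 W

For a small grey body in a large enclosure: P_net = εσA(T_body⁴ − T_wall⁴).
A = 4πr² = 0.04524 m²; T_body⁴ − T_wall⁴ = 2.434×10¹⁰ − 1.936×10¹⁰ = 4.987×10⁹ K⁴.
|P_net| = 0.87·5.67×10⁻⁸·0.04524·4.987×10⁹.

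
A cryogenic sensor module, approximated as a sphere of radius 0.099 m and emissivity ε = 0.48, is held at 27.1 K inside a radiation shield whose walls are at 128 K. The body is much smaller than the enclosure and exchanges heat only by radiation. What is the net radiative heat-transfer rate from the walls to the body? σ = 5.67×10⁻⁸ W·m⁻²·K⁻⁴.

P_net ≈ 0.898 W

For a small grey body in a large enclosure: P_net = εσA(T_body⁴ − T_wall⁴).
A = 4πr² = 0.1232 m²; T_body⁴ − T_wall⁴ = 5.394×10⁵ − 2.684×10⁸ = -2.679×10⁸ K⁴.
|P_net| = 0.48·5.67×10⁻⁸·0.1232·2.679×10⁸.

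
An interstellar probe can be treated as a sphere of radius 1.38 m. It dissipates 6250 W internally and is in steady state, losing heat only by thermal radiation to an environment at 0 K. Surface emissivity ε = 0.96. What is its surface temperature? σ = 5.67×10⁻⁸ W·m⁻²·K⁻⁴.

Steady state: internal power = radiated power, P = εσA T⁴.
Radiating area A = 4πr² = 23.93 m².
T⁴ = P/(εσA) = 6250/(0.96·5.67×10⁻⁸·23.93) = 4.798×10⁹ K⁴.
T = (4.798×10⁹)^(1/4).

T ≈ 263 K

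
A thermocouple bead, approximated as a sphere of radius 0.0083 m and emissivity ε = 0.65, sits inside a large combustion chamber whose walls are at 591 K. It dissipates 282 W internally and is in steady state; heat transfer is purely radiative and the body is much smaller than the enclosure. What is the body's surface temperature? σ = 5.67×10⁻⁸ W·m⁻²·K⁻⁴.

For a small grey body in a large enclosure, net radiated power = εσA(T⁴ − T_w⁴).
Steady state: P = εσA(T⁴ − T_w⁴) with A = 4πr² = 8.657×10⁻⁴ m².
T⁴ = P/(εσA) + T_w⁴ = 282/(0.65·5.67×10⁻⁸·8.657×10⁻⁴) + (591)⁴
    = 8.839×10¹² + 1.220×10¹¹ = 8.961×10¹² K⁴.

T ≈ 1730 K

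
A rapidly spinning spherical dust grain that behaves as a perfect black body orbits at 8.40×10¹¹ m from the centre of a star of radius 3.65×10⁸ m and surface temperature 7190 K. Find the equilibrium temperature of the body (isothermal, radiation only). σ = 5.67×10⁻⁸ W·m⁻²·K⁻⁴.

T ≈ 106 K

The star's surface emits σT_*⁴; at distance d the flux is S = σT_*⁴(R_*/d)².
S = 5.67×10⁻⁸·(7190)⁴·(3.65×10⁸/8.40×10¹¹)² = 28.61 W/m².
For an isothermal sphere T⁴ = (1−a)S/(4σ) = 1.261×10⁸ K⁴.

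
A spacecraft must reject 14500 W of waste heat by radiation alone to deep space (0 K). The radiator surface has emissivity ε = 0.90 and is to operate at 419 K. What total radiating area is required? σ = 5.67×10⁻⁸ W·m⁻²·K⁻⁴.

A ≈ 9.22 m²

P = εσA T⁴ ⇒ A = P/(εσT⁴).
T⁴ = 3.082×10¹⁰ K⁴.
A = 14500/(0.90 × 5.67×10⁻⁸ × 3.082×10¹⁰).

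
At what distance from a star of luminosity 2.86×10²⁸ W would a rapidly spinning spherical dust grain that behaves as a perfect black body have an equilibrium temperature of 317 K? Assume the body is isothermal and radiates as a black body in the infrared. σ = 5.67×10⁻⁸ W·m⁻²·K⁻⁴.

d ≈ 9.97×10¹¹ m

For an isothermal black-emitting sphere, (1−a)S·πr² = σ·4πr²·T⁴ ⇒ S = 4σT⁴/(1−a).
S = 4·5.67×10⁻⁸·(317)⁴/1.00 = 2290 W/m².
Flux falls as S = L/(4πd²), so d = √(L/(4πS)) = √(2.86×10²⁸/(4π·2290)).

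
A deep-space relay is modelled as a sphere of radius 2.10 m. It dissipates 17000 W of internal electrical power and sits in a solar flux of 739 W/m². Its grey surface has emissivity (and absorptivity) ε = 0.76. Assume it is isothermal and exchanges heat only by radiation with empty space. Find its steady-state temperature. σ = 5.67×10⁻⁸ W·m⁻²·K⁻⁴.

At steady state, absorbed solar power + internal power = radiated power.
Absorbed: α·S·A_cross = 0.76·739·13.85 = 7781 W (cross-section πr²).
Total input = 7781 + 17000 = 24780 W.
Radiated: εσ·A_surf·T⁴ with A_surf = 4πr² = 55.42 m².
T⁴ = 24780/(0.76·5.67×10⁻⁸·55.42) = 1.038×10¹⁰ K⁴.

T ≈ 319 K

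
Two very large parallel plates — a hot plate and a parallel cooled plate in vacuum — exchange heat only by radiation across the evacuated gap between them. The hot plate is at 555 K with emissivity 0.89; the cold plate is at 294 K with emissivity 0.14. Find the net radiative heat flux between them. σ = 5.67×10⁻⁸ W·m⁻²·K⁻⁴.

For two infinite grey parallel plates, q = σ(T₁⁴ − T₂⁴)/(1/ε₁ + 1/ε₂ − 1).
T₁⁴ − T₂⁴ = 9.488×10¹⁰ − 7.471×10⁹ = 8.741×10¹⁰ K⁴.
1/ε₁ + 1/ε₂ − 1 = 1.124 + 7.143 − 1 = 7.266.
q = 5.67×10⁻⁸ × 8.741×10¹⁰ / 7.266.

q ≈ 682 W/m²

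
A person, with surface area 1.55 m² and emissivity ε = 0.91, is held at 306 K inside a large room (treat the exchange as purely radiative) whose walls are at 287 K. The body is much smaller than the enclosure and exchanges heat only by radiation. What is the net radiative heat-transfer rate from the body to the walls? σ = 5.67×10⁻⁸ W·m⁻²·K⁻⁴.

P_net ≈ 159 W

For a small grey body in a large enclosure: P_net = εσA(T_body⁴ − T_wall⁴).
A = 1.55 m²; T_body⁴ − T_wall⁴ = 8.768×10⁹ − 6.785×10⁹ = 1.983×10⁹ K⁴.
|P_net| = 0.91·5.67×10⁻⁸·1.550·1.983×10⁹.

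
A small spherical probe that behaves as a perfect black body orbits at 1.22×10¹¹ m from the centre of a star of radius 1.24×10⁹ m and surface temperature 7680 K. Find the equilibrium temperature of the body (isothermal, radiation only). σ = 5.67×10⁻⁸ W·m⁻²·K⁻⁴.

The star's surface emits σT_*⁴; at distance d the flux is S = σT_*⁴(R_*/d)².
S = 5.67×10⁻⁸·(7680)⁴·(1.24×10⁹/1.22×10¹¹)² = 20380 W/m².
For an isothermal sphere T⁴ = (1−a)S/(4σ) = 8.985×10¹⁰ K⁴.

T ≈ 547 K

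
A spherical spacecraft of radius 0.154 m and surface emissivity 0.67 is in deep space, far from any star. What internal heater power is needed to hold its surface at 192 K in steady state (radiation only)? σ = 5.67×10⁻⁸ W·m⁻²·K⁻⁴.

P = εσ·4πr²·T⁴.
4πr² = 0.2980 m²; T⁴ = 1.359×10⁹ K⁴.
P = 0.67·5.67×10⁻⁸·0.2980·1.359×10⁹.

P ≈ 15.4 W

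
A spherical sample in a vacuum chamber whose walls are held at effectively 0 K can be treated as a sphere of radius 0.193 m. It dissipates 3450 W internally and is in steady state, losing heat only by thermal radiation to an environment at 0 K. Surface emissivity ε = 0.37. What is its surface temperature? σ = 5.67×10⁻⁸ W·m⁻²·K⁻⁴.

T ≈ 770 K

Steady state: internal power = radiated power, P = εσA T⁴.
Radiating area A = 4πr² = 0.4681 m².
T⁴ = P/(εσA) = 3450/(0.37·5.67×10⁻⁸·0.4681) = 3.513×10¹¹ K⁴.
T = (3.513×10¹¹)^(1/4).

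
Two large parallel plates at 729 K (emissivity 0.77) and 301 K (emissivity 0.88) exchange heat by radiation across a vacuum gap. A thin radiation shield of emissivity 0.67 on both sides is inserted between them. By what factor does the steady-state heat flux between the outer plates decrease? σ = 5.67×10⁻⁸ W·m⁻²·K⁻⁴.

Without shield: q₀ = σΔ(T⁴)/(1/ε₁+1/ε₂−1) with denominator 1.435.
With shield the two gaps are in series; the resistances add: (1/ε₁+1/ε_s−1)+(1/ε_s+1/ε₂−1) = 1.791+1.629 = 3.420.
Heat-flux ratio q₀/q = 3.420/1.435.

factor ≈ 2.38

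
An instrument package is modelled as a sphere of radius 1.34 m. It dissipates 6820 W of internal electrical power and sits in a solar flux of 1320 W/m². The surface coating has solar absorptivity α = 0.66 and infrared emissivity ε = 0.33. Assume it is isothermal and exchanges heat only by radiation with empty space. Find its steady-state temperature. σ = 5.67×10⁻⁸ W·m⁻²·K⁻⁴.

T ≈ 408 K

At steady state, absorbed solar power + internal power = radiated power.
Absorbed: α·S·A_cross = 0.66·1320·5.641 = 4914 W (cross-section πr²).
Total input = 4914 + 6820 = 11730 W.
Radiated: εσ·A_surf·T⁴ with A_surf = 4πr² = 22.56 m².
T⁴ = 11730/(0.33·5.67×10⁻⁸·22.56) = 2.779×10¹⁰ K⁴.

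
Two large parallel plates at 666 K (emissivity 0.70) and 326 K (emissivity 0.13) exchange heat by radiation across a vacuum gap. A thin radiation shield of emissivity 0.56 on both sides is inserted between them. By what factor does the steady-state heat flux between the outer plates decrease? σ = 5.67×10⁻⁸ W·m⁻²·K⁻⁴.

factor ≈ 1.32

Without shield: q₀ = σΔ(T⁴)/(1/ε₁+1/ε₂−1) with denominator 8.121.
With shield the two gaps are in series; the resistances add: (1/ε₁+1/ε_s−1)+(1/ε_s+1/ε₂−1) = 2.214+8.478 = 10.69.
Heat-flux ratio q₀/q = 10.69/8.121.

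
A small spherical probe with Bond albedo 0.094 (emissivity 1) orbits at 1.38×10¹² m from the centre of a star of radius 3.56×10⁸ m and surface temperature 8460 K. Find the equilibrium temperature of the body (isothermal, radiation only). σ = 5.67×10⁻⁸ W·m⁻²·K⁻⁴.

T ≈ 93.7 K

The star's surface emits σT_*⁴; at distance d the flux is S = σT_*⁴(R_*/d)².
S = 5.67×10⁻⁸·(8460)⁴·(3.56×10⁸/1.38×10¹²)² = 19.33 W/m².
For an isothermal sphere T⁴ = (1−a)S/(4σ) = 7.721×10⁷ K⁴.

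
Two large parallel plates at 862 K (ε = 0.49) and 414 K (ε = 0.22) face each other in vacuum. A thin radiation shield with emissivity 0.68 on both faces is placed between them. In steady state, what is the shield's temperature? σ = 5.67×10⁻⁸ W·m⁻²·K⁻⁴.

In steady state the net flux on the hot side equals that on the cold side.
σ(T₁⁴−T_s⁴)/D₁ = σ(T_s⁴−T₂⁴)/D₂, with D₁ = 1/ε₁+1/ε_s−1 = 2.511, D₂ = 1/ε_s+1/ε₂−1 = 5.016.
Solve for T_s⁴: T_s⁴ = (D₂·T₁⁴ + D₁·T₂⁴)/(D₁+D₂) = 3.777×10¹¹ K⁴.

T_s ≈ 784 K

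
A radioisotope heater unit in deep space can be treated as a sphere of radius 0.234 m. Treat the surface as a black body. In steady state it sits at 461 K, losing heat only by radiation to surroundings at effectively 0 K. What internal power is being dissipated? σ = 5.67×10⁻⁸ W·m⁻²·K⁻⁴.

Steady state: P = εσA T⁴.
A = 4πr² = 0.6881 m²; T⁴ = (461)⁴ = 4.517×10¹⁰ K⁴.
P = 1.0 × 5.67×10⁻⁸ × 0.6881 × 4.517×10¹⁰.

P ≈ 1760 W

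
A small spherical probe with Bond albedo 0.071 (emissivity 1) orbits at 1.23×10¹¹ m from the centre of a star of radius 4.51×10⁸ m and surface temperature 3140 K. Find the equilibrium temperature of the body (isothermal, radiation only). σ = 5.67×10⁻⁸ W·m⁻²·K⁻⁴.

T ≈ 132 K

The star's surface emits σT_*⁴; at distance d the flux is S = σT_*⁴(R_*/d)².
S = 5.67×10⁻⁸·(3140)⁴·(4.51×10⁸/1.23×10¹¹)² = 74.10 W/m².
For an isothermal sphere T⁴ = (1−a)S/(4σ) = 3.035×10⁸ K⁴.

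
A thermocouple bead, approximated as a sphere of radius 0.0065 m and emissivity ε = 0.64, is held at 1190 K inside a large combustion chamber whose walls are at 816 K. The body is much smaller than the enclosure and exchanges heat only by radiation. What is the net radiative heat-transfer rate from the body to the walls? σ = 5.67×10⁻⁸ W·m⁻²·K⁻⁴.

P_net ≈ 30.1 W

For a small grey body in a large enclosure: P_net = εσA(T_body⁴ − T_wall⁴).
A = 4πr² = 5.309×10⁻⁴ m²; T_body⁴ − T_wall⁴ = 2.005×10¹² − 4.434×10¹¹ = 1.562×10¹² K⁴.
|P_net| = 0.64·5.67×10⁻⁸·5.309×10⁻⁴·1.562×10¹².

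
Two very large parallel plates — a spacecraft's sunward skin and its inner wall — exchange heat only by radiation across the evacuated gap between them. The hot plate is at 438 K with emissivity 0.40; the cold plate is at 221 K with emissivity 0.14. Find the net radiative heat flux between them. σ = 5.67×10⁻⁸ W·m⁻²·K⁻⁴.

For two infinite grey parallel plates, q = σ(T₁⁴ − T₂⁴)/(1/ε₁ + 1/ε₂ − 1).
T₁⁴ − T₂⁴ = 3.680×10¹⁰ − 2.385×10⁹ = 3.442×10¹⁰ K⁴.
1/ε₁ + 1/ε₂ − 1 = 2.500 + 7.143 − 1 = 8.643.
q = 5.67×10⁻⁸ × 3.442×10¹⁰ / 8.643.

q ≈ 226 W/m²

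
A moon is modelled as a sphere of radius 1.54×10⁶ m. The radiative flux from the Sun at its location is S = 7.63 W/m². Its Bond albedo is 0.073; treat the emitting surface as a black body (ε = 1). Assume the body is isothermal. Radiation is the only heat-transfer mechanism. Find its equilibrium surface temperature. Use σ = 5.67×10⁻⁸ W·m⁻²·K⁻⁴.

At equilibrium, absorbed power = emitted power.
Absorbing cross-section = πr² = 7.451×10¹² m²; emitting surface = 4πr² = 2.980×10¹³ m² (ratio 4).
(1−a)S·A_cross = εσ·A_surf·T⁴  ⇒  T⁴ = (1−a)S/(4σ).
T⁴ = 0.927·7.63/(4·5.67×10⁻⁸) = 3.119×10⁷ K⁴.
T = (3.119×10⁷)^(1/4).

T ≈ 74.7 K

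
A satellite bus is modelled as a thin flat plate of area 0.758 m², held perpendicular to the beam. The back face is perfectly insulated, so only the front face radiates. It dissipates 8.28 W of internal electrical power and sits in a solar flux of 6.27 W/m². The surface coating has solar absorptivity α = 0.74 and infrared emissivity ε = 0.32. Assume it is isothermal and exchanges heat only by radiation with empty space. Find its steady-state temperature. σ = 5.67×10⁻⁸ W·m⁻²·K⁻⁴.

T ≈ 171 K

At steady state, absorbed solar power + internal power = radiated power.
Absorbed: α·S·A_cross = 0.74·6.27·0.7580 = 3.517 W (cross-section A).
Total input = 3.517 + 8.28 = 11.80 W.
Radiated: εσ·A_surf·T⁴ with A_surf = A = 0.7580 m².
T⁴ = 11.80/(0.32·5.67×10⁻⁸·0.7580) = 8.578×10⁸ K⁴.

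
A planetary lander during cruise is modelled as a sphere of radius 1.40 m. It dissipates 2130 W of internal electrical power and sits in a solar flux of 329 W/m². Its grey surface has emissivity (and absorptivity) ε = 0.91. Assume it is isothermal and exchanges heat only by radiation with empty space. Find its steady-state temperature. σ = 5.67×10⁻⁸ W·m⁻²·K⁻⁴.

At steady state, absorbed solar power + internal power = radiated power.
Absorbed: α·S·A_cross = 0.91·329·6.158 = 1844 W (cross-section πr²).
Total input = 1844 + 2130 = 3974 W.
Radiated: εσ·A_surf·T⁴ with A_surf = 4πr² = 24.63 m².
T⁴ = 3974/(0.91·5.67×10⁻⁸·24.63) = 3.127×10⁹ K⁴.

T ≈ 236 K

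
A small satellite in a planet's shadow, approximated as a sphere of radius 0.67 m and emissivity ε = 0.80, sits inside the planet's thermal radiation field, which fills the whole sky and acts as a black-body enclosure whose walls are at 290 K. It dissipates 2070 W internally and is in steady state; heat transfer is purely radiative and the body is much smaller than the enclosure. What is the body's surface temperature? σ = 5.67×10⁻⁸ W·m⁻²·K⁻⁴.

T ≈ 351 K

For a small grey body in a large enclosure, net radiated power = εσA(T⁴ − T_w⁴).
Steady state: P = εσA(T⁴ − T_w⁴) with A = 4πr² = 5.641 m².
T⁴ = P/(εσA) + T_w⁴ = 2070/(0.80·5.67×10⁻⁸·5.641) + (290)⁴
    = 8.090×10⁹ + 7.073×10⁹ = 1.516×10¹⁰ K⁴.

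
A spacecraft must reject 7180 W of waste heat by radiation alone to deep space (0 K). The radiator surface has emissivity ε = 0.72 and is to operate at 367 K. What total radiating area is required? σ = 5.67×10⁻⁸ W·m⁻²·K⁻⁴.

P = εσA T⁴ ⇒ A = P/(εσT⁴).
T⁴ = 1.814×10¹⁰ K⁴.
A = 7180/(0.72 × 5.67×10⁻⁸ × 1.814×10¹⁰).

A ≈ 9.69 m²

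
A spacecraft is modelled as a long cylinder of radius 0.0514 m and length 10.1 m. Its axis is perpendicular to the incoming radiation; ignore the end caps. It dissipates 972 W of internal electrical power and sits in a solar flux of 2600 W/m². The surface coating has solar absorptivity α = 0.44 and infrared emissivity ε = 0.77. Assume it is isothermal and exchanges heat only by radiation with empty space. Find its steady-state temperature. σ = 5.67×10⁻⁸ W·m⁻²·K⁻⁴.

T ≈ 351 K

At steady state, absorbed solar power + internal power = radiated power.
Absorbed: α·S·A_cross = 0.44·2600·1.038 = 1188 W (cross-section 2rL).
Total input = 1188 + 972 = 2160 W.
Radiated: εσ·A_surf·T⁴ with A_surf = 2πrL = 3.262 m².
T⁴ = 2160/(0.77·5.67×10⁻⁸·3.262) = 1.517×10¹⁰ K⁴.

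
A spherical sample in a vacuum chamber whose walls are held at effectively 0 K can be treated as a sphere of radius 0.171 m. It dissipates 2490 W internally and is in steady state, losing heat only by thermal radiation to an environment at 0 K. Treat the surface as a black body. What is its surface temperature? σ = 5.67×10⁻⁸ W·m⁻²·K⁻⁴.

Steady state: internal power = radiated power, P = εσA T⁴.
Radiating area A = 4πr² = 0.3675 m².
T⁴ = P/(εσA) = 2490/(1.0·5.67×10⁻⁸·0.3675) = 1.195×10¹¹ K⁴.
T = (1.195×10¹¹)^(1/4).

T ≈ 588 K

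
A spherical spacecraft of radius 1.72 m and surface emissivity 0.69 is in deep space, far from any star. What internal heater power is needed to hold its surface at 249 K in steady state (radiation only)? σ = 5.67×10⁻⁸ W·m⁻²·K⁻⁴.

P = εσ·4πr²·T⁴.
4πr² = 37.18 m²; T⁴ = 3.844×10⁹ K⁴.
P = 0.69·5.67×10⁻⁸·37.18·3.844×10⁹.

P ≈ 5590 W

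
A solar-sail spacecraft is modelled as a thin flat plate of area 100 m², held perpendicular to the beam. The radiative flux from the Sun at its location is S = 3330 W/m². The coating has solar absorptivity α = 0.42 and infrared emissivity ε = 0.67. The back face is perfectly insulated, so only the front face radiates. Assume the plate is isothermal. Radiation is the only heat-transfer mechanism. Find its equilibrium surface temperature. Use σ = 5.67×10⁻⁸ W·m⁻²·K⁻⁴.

T ≈ 438 K

At equilibrium, absorbed power = emitted power.
Absorbing cross-section = A = 100.0 m²; emitting surface = A = 100.0 m² (ratio 1).
αS·A_cross = εσ·A_surf·T⁴  ⇒  T⁴ = αS/(ε·1σ).
T⁴ = 0.420·3330/(0.67·1·5.67×10⁻⁸) = 3.682×10¹⁰ K⁴.
T = (3.682×10¹⁰)^(1/4).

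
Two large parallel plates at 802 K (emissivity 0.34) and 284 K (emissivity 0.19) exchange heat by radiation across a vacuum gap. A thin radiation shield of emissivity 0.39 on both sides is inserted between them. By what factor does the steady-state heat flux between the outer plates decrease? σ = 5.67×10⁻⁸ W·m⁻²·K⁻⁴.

Without shield: q₀ = σΔ(T⁴)/(1/ε₁+1/ε₂−1) with denominator 7.204.
With shield the two gaps are in series; the resistances add: (1/ε₁+1/ε_s−1)+(1/ε_s+1/ε₂−1) = 4.505+6.827 = 11.33.
Heat-flux ratio q₀/q = 11.33/7.204.

factor ≈ 1.57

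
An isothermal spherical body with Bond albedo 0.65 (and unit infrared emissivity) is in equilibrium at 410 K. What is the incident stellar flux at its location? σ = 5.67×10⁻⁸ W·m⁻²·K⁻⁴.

S ≈ 18300 W/m²

(1−a)S·πr² = σ·4πr²·T⁴ ⇒ S = 4σT⁴/(1−a).
S = 4·5.67×10⁻⁸·2.826×10¹⁰/0.350.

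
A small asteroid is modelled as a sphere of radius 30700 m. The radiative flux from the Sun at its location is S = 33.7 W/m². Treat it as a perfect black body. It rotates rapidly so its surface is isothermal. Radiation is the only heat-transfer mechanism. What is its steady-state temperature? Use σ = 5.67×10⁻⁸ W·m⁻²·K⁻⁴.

At equilibrium, absorbed power = emitted power.
Absorbing cross-section = πr² = 2.961×10⁹ m²; emitting surface = 4πr² = 1.184×10¹⁰ m² (ratio 4).
S·A_cross = εσ·A_surf·T⁴  ⇒  T⁴ = S/(4σ).
T⁴ = 1.00·33.7/(4·5.67×10⁻⁸) = 1.486×10⁸ K⁴.
T = (1.486×10⁸)^(1/4).

T ≈ 110 K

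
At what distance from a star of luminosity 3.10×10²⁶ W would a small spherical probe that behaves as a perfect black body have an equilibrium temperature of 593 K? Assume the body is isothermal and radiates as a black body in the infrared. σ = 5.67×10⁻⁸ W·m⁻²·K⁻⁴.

For an isothermal black-emitting sphere, (1−a)S·πr² = σ·4πr²·T⁴ ⇒ S = 4σT⁴/(1−a).
S = 4·5.67×10⁻⁸·(593)⁴/1.00 = 28050 W/m².
Flux falls as S = L/(4πd²), so d = √(L/(4πS)) = √(3.10×10²⁶/(4π·28050)).

d ≈ 2.97×10¹⁰ m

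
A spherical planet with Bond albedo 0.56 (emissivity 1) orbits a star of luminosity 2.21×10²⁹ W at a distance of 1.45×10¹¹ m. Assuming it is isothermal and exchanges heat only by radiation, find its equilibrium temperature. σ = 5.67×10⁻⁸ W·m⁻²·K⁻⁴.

First find the stellar flux at distance d: S = L/(4πd²) = 2.21×10²⁹/(4π·(1.45×10¹¹)²) = 8.365×10⁵ W/m².
For an isothermal sphere, absorbed (1−a)S·πr² = emitted σ·4πr²·T⁴, so T⁴ = (1−a)S/(4σ).
T⁴ = 0.440·8.365×10⁵/(4·5.67×10⁻⁸) = 1.623×10¹² K⁴.

T ≈ 1130 K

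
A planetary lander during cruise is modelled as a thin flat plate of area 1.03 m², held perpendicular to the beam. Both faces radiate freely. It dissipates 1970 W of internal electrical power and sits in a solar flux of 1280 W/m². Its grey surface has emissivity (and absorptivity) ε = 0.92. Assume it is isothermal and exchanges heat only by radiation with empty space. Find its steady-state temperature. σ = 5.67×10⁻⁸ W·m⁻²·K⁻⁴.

T ≈ 415 K

At steady state, absorbed solar power + internal power = radiated power.
Absorbed: α·S·A_cross = 0.92·1280·1.030 = 1213 W (cross-section A).
Total input = 1213 + 1970 = 3183 W.
Radiated: εσ·A_surf·T⁴ with A_surf = 2A = 2.060 m².
T⁴ = 3183/(0.92·5.67×10⁻⁸·2.060) = 2.962×10¹⁰ K⁴.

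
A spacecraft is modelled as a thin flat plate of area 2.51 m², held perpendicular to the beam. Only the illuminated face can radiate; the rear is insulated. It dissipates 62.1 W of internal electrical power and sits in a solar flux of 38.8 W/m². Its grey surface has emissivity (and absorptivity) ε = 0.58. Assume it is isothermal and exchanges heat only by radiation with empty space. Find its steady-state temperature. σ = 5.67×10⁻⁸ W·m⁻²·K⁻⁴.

T ≈ 195 K

At steady state, absorbed solar power + internal power = radiated power.
Absorbed: α·S·A_cross = 0.58·38.8·2.510 = 56.49 W (cross-section A).
Total input = 56.49 + 62.1 = 118.6 W.
Radiated: εσ·A_surf·T⁴ with A_surf = A = 2.510 m².
T⁴ = 118.6/(0.58·5.67×10⁻⁸·2.510) = 1.437×10⁹ K⁴.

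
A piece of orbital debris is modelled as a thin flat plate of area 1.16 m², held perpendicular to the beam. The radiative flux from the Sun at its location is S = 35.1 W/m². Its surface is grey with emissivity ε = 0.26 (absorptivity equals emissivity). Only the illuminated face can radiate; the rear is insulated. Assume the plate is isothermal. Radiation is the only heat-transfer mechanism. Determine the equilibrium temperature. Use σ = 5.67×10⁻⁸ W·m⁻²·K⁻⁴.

T ≈ 158 K

At equilibrium, absorbed power = emitted power.
Absorbing cross-section = A = 1.160 m²; emitting surface = A = 1.160 m² (ratio 1).
εS·A_cross = εσ·A_surf·T⁴  ⇒  T⁴ = S/(1σ)   (ε cancels).
T⁴ = 35.1/(1·5.67×10⁻⁸) = 6.190×10⁸ K⁴.
T = (6.190×10⁸)^(1/4).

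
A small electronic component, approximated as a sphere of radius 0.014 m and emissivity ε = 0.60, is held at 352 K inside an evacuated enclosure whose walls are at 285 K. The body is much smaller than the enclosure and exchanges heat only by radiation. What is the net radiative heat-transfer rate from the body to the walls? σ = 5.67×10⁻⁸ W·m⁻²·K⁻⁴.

For a small grey body in a large enclosure: P_net = εσA(T_body⁴ − T_wall⁴).
A = 4πr² = 0.002463 m²; T_body⁴ − T_wall⁴ = 1.535×10¹⁰ − 6.598×10⁹ = 8.755×10⁹ K⁴.
|P_net| = 0.60·5.67×10⁻⁸·0.002463·8.755×10⁹.

P_net ≈ 0.734 W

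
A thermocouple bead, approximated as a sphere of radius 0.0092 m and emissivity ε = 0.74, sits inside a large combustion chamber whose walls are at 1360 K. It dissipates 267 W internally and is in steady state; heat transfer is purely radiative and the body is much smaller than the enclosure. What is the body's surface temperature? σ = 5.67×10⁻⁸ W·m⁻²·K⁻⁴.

For a small grey body in a large enclosure, net radiated power = εσA(T⁴ − T_w⁴).
Steady state: P = εσA(T⁴ − T_w⁴) with A = 4πr² = 0.001064 m².
T⁴ = P/(εσA) + T_w⁴ = 267/(0.74·5.67×10⁻⁸·0.001064) + (1360)⁴
    = 5.983×10¹² + 3.421×10¹² = 9.404×10¹² K⁴.

T ≈ 1750 K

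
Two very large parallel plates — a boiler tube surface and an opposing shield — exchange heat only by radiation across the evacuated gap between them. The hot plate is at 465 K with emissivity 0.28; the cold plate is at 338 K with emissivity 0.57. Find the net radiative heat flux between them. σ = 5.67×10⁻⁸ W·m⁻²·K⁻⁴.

q ≈ 442 W/m²

For two infinite grey parallel plates, q = σ(T₁⁴ − T₂⁴)/(1/ε₁ + 1/ε₂ − 1).
T₁⁴ − T₂⁴ = 4.675×10¹⁰ − 1.305×10¹⁰ = 3.370×10¹⁰ K⁴.
1/ε₁ + 1/ε₂ − 1 = 3.571 + 1.754 − 1 = 4.326.
q = 5.67×10⁻⁸ × 3.370×10¹⁰ / 4.326.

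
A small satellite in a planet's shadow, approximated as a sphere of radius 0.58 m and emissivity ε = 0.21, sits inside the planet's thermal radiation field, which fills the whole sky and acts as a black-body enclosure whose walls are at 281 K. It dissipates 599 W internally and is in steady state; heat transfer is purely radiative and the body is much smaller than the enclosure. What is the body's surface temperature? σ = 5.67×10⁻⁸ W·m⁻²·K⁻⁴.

T ≈ 367 K

For a small grey body in a large enclosure, net radiated power = εσA(T⁴ − T_w⁴).
Steady state: P = εσA(T⁴ − T_w⁴) with A = 4πr² = 4.227 m².
T⁴ = P/(εσA) + T_w⁴ = 599/(0.21·5.67×10⁻⁸·4.227) + (281)⁴
    = 1.190×10¹⁰ + 6.235×10⁹ = 1.814×10¹⁰ K⁴.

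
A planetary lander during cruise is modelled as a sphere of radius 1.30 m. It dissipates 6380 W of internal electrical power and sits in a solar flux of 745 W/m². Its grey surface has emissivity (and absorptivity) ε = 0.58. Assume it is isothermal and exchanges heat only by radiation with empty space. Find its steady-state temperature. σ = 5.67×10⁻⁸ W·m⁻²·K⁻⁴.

T ≈ 334 K

At steady state, absorbed solar power + internal power = radiated power.
Absorbed: α·S·A_cross = 0.58·745·5.309 = 2294 W (cross-section πr²).
Total input = 2294 + 6380 = 8674 W.
Radiated: εσ·A_surf·T⁴ with A_surf = 4πr² = 21.24 m².
T⁴ = 8674/(0.58·5.67×10⁻⁸·21.24) = 1.242×10¹⁰ K⁴.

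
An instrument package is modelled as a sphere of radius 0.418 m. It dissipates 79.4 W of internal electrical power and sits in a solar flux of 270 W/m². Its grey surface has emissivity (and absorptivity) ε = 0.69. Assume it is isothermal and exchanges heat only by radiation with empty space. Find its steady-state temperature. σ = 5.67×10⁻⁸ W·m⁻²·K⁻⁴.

At steady state, absorbed solar power + internal power = radiated power.
Absorbed: α·S·A_cross = 0.69·270·0.5489 = 102.3 W (cross-section πr²).
Total input = 102.3 + 79.4 = 181.7 W.
Radiated: εσ·A_surf·T⁴ with A_surf = 4πr² = 2.196 m².
T⁴ = 181.7/(0.69·5.67×10⁻⁸·2.196) = 2.115×10⁹ K⁴.

T ≈ 214 K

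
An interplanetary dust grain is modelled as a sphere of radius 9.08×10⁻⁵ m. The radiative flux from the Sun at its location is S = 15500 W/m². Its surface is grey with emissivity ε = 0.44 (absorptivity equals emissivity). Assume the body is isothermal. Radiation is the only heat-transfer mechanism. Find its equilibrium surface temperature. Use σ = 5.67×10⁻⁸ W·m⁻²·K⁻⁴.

At equilibrium, absorbed power = emitted power.
Absorbing cross-section = πr² = 2.590×10⁻⁸ m²; emitting surface = 4πr² = 1.036×10⁻⁷ m² (ratio 4).
εS·A_cross = εσ·A_surf·T⁴  ⇒  T⁴ = S/(4σ)   (ε cancels).
T⁴ = 15500/(4·5.67×10⁻⁸) = 6.834×10¹⁰ K⁴.
T = (6.834×10¹⁰)^(1/4).

T ≈ 511 K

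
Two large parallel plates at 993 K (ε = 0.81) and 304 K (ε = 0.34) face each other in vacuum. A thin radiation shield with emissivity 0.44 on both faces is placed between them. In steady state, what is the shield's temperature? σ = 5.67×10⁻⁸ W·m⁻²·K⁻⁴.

T_s ≈ 885 K

In steady state the net flux on the hot side equals that on the cold side.
σ(T₁⁴−T_s⁴)/D₁ = σ(T_s⁴−T₂⁴)/D₂, with D₁ = 1/ε₁+1/ε_s−1 = 2.507, D₂ = 1/ε_s+1/ε₂−1 = 4.214.
Solve for T_s⁴: T_s⁴ = (D₂·T₁⁴ + D₁·T₂⁴)/(D₁+D₂) = 6.128×10¹¹ K⁴.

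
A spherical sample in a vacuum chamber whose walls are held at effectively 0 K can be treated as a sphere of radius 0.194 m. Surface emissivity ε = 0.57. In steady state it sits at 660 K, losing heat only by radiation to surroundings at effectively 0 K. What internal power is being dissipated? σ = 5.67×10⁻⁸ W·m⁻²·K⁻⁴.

P ≈ 2900 W

Steady state: P = εσA T⁴.
A = 4πr² = 0.4729 m²; T⁴ = (660)⁴ = 1.897×10¹¹ K⁴.
P = 0.57 × 5.67×10⁻⁸ × 0.4729 × 1.897×10¹¹.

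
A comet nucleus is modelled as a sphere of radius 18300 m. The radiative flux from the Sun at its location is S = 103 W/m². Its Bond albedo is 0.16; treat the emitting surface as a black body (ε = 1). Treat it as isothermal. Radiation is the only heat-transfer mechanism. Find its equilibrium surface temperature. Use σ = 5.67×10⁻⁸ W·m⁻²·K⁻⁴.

At equilibrium, absorbed power = emitted power.
Absorbing cross-section = πr² = 1.052×10⁹ m²; emitting surface = 4πr² = 4.208×10⁹ m² (ratio 4).
(1−a)S·A_cross = εσ·A_surf·T⁴  ⇒  T⁴ = (1−a)S/(4σ).
T⁴ = 0.840·103/(4·5.67×10⁻⁸) = 3.815×10⁸ K⁴.
T = (3.815×10⁸)^(1/4).

T ≈ 140 K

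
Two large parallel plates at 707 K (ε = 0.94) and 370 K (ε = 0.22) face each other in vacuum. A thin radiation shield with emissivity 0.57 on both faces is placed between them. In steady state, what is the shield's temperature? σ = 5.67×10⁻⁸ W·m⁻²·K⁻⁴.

In steady state the net flux on the hot side equals that on the cold side.
σ(T₁⁴−T_s⁴)/D₁ = σ(T_s⁴−T₂⁴)/D₂, with D₁ = 1/ε₁+1/ε_s−1 = 1.818, D₂ = 1/ε_s+1/ε₂−1 = 5.300.
Solve for T_s⁴: T_s⁴ = (D₂·T₁⁴ + D₁·T₂⁴)/(D₁+D₂) = 1.908×10¹¹ K⁴.

T_s ≈ 661 K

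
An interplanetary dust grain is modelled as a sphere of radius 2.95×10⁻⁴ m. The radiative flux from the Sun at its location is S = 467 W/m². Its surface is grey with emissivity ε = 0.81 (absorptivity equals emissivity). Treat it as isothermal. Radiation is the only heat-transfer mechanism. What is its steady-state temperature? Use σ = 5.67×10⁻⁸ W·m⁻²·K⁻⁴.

T ≈ 213 K

At equilibrium, absorbed power = emitted power.
Absorbing cross-section = πr² = 2.734×10⁻⁷ m²; emitting surface = 4πr² = 1.094×10⁻⁶ m² (ratio 4).
εS·A_cross = εσ·A_surf·T⁴  ⇒  T⁴ = S/(4σ)   (ε cancels).
T⁴ = 467/(4·5.67×10⁻⁸) = 2.059×10⁹ K⁴.
T = (2.059×10⁹)^(1/4).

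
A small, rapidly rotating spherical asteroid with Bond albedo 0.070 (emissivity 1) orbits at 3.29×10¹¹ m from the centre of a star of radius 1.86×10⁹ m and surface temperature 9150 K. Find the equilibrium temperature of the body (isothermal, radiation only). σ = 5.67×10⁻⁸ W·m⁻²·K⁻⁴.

The star's surface emits σT_*⁴; at distance d the flux is S = σT_*⁴(R_*/d)².
S = 5.67×10⁻⁸·(9150)⁴·(1.86×10⁹/3.29×10¹¹)² = 12700 W/m².
For an isothermal sphere T⁴ = (1−a)S/(4σ) = 5.209×10¹⁰ K⁴.

T ≈ 478 K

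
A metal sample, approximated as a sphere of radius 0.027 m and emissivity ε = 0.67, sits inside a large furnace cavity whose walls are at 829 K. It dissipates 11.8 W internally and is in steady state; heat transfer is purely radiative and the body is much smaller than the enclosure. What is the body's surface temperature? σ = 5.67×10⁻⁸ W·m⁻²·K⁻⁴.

T ≈ 843 K

For a small grey body in a large enclosure, net radiated power = εσA(T⁴ − T_w⁴).
Steady state: P = εσA(T⁴ − T_w⁴) with A = 4πr² = 0.009161 m².
T⁴ = P/(εσA) + T_w⁴ = 11.8/(0.67·5.67×10⁻⁸·0.009161) + (829)⁴
    = 3.391×10¹⁰ + 4.723×10¹¹ = 5.062×10¹¹ K⁴.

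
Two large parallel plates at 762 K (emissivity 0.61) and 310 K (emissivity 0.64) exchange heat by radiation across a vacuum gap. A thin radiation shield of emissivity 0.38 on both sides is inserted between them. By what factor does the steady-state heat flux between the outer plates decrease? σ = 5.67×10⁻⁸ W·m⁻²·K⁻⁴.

factor ≈ 2.94

Without shield: q₀ = σΔ(T⁴)/(1/ε₁+1/ε₂−1) with denominator 2.202.
With shield the two gaps are in series; the resistances add: (1/ε₁+1/ε_s−1)+(1/ε_s+1/ε₂−1) = 3.271+3.194 = 6.465.
Heat-flux ratio q₀/q = 6.465/2.202.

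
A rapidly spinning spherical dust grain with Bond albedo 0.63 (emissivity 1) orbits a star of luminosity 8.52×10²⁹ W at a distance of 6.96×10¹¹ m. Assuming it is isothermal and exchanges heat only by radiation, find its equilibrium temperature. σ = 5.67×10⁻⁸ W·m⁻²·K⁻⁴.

First find the stellar flux at distance d: S = L/(4πd²) = 8.52×10²⁹/(4π·(6.96×10¹¹)²) = 1.400×10⁵ W/m².
For an isothermal sphere, absorbed (1−a)S·πr² = emitted σ·4πr²·T⁴, so T⁴ = (1−a)S/(4σ).
T⁴ = 0.370·1.400×10⁵/(4·5.67×10⁻⁸) = 2.283×10¹¹ K⁴.

T ≈ 691 K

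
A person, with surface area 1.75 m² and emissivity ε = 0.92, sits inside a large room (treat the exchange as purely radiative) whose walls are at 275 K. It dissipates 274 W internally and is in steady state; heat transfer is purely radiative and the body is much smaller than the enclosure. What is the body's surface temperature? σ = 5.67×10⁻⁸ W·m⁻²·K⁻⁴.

T ≈ 306 K

For a small grey body in a large enclosure, net radiated power = εσA(T⁴ − T_w⁴).
Steady state: P = εσA(T⁴ − T_w⁴) with A = 1.75 m².
T⁴ = P/(εσA) + T_w⁴ = 274/(0.92·5.67×10⁻⁸·1.750) + (275)⁴
    = 3.002×10⁹ + 5.719×10⁹ = 8.721×10⁹ K⁴.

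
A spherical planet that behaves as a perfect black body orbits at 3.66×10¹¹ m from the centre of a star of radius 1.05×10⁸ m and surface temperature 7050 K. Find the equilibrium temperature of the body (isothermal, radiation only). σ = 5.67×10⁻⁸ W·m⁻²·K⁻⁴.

T ≈ 84.4 K

The star's surface emits σT_*⁴; at distance d the flux is S = σT_*⁴(R_*/d)².
S = 5.67×10⁻⁸·(7050)⁴·(1.05×10⁸/3.66×10¹¹)² = 11.53 W/m².
For an isothermal sphere T⁴ = (1−a)S/(4σ) = 5.083×10⁷ K⁴.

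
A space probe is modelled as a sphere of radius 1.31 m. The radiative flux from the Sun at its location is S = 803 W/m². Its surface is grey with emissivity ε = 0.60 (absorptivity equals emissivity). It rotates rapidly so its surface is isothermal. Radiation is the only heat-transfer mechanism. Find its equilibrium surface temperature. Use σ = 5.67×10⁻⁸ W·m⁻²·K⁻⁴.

At equilibrium, absorbed power = emitted power.
Absorbing cross-section = πr² = 5.391 m²; emitting surface = 4πr² = 21.57 m² (ratio 4).
εS·A_cross = εσ·A_surf·T⁴  ⇒  T⁴ = S/(4σ)   (ε cancels).
T⁴ = 803/(4·5.67×10⁻⁸) = 3.541×10⁹ K⁴.
T = (3.541×10⁹)^(1/4).

T ≈ 244 K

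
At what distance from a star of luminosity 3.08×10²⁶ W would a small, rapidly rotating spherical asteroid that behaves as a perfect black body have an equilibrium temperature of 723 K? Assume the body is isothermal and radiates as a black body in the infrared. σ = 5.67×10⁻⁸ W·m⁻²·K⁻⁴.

d ≈ 1.99×10¹⁰ m

For an isothermal black-emitting sphere, (1−a)S·πr² = σ·4πr²·T⁴ ⇒ S = 4σT⁴/(1−a).
S = 4·5.67×10⁻⁸·(723)⁴/1.00 = 61970 W/m².
Flux falls as S = L/(4πd²), so d = √(L/(4πS)) = √(3.08×10²⁶/(4π·61970)).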